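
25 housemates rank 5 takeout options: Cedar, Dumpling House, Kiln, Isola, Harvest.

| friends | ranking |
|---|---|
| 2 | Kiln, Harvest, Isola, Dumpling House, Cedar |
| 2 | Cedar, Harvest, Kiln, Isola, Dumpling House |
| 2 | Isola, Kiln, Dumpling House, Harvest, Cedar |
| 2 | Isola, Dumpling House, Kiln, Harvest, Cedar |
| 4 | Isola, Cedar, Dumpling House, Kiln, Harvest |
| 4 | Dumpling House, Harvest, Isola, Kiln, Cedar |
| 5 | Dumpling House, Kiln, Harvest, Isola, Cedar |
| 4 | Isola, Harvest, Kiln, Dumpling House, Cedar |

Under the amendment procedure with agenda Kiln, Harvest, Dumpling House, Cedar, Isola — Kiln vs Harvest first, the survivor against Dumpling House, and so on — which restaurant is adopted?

Round 1: Kiln vs Harvest — 15–10, Kiln advances.
Round 2: Kiln vs Dumpling House — 10–15, Dumpling House advances.
Round 3: Dumpling House vs Cedar — 19–6, Dumpling House advances.
Round 4: Dumpling House vs Isola — 9–16, Isola advances.
The agenda winner is Isola.

Isola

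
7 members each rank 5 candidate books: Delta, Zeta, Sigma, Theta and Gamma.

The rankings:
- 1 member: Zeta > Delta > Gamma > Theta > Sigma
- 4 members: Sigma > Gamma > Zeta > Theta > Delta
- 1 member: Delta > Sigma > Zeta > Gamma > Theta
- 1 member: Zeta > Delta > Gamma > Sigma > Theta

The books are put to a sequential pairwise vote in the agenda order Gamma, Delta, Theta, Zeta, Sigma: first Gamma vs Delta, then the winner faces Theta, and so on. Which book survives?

Round 1: Gamma vs Delta — 4–3, Gamma advances.
Round 2: Gamma vs Theta — 7–0, Gamma advances.
Round 3: Gamma vs Zeta — 4–3, Gamma advances.
Round 4: Gamma vs Sigma — 2–5, Sigma advances.
The agenda winner is Sigma.

Sigma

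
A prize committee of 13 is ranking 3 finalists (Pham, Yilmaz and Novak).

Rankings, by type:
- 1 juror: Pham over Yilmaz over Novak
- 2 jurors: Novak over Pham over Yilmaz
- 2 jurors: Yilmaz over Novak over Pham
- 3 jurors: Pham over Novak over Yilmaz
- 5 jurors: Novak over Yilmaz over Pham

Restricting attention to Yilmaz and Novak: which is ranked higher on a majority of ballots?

Ballots ranking Yilmaz above Novak: 1 + 2 = 3.
Ballots ranking Novak above Yilmaz: 13 − 3 = 10.
Novak wins the head-to-head 10–3.

Novak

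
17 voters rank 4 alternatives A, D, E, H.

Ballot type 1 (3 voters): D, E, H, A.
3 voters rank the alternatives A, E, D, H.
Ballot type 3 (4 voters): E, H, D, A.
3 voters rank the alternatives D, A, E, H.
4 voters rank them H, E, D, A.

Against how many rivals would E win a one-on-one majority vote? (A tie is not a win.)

E against each rival (17 voters):
E–A: E 11–6.
E vs D: 3+4+4 = 11 for E, 6 for D — E by 11–6.
E vs H: E wins 13–4.
E beats A, D, H — 3 pairwise wins.

3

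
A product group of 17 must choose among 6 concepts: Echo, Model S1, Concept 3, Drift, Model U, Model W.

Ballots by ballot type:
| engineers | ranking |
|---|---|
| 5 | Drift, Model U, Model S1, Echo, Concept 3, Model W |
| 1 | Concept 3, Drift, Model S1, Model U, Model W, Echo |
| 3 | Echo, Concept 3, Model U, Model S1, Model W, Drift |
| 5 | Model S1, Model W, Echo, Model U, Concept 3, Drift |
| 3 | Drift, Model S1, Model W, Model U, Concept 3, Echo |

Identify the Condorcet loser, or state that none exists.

Head-to-head results (17 engineers):
Echo vs Model S1: Echo is ranked higher on 3 ballots, Model S1 on 14. Model S1 wins 14–3.
Echo vs Concept 3: Echo wins 13–4.
Echo–Drift: Drift 9–8.
Echo–Model U: Model U 9–8.
Echo vs Model W: Model W, 9–8.
Model S1 vs Concept 3: Model S1, 13–4.
Model S1 vs Drift: Drift wins 9–8.
Model S1 vs Model U: Model S1 wins 9–8.
Model S1 vs Model W: Model S1 wins 17–0.
Concept 3 vs Drift: Concept 3 is ranked higher on 1+3+5 = 9 ballots, Drift on 8. Concept 3 wins 9–8.
Concept 3–Model U: Model U 13–4.
Concept 3–Model W: Concept 3 9–8.
Drift vs Model U: 9 to 8, Drift.
Drift vs Model W: 9 to 8, Drift.
Model U vs Model W: 5+1+3 = 9 for Model U, 8 for Model W — Model U by 9–8.
No design is winless: Echo beats Concept 3; Model S1 beats Echo; Concept 3 beats Drift; Drift beats Echo; Model U beats Echo; Model W beats Echo. There is no Condorcet loser.

none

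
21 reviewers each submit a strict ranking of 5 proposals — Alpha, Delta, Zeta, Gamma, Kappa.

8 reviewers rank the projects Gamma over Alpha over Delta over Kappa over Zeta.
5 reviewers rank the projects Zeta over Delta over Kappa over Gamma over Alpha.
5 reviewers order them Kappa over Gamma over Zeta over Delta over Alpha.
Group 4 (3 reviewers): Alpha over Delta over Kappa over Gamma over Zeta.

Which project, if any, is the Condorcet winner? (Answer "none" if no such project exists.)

Head-to-head results (21 reviewers):
Alpha vs Delta: Alpha wins 11–10.
Alpha vs Zeta: Alpha, 11–10.
Alpha vs Gamma: Gamma, 18–3.
Alpha vs Kappa: Alpha preferred on 8+3 = 11 ballots; Alpha wins 11–10.
Delta–Zeta: Delta 11–10.
Delta–Gamma: Gamma 13–8.
Delta vs Kappa: 16 to 5, Delta.
Zeta vs Gamma: 5 to 16, Gamma.
Zeta–Kappa: Kappa 16–5.
Gamma–Kappa: Kappa 13–8.
Each project drops at least one matchup (Alpha loses to Gamma; Delta loses to Alpha; Zeta loses to Alpha; Gamma loses to Kappa; Kappa loses to Alpha); the cycle Alpha → Kappa → Gamma → Alpha rules out a Condorcet winner.

none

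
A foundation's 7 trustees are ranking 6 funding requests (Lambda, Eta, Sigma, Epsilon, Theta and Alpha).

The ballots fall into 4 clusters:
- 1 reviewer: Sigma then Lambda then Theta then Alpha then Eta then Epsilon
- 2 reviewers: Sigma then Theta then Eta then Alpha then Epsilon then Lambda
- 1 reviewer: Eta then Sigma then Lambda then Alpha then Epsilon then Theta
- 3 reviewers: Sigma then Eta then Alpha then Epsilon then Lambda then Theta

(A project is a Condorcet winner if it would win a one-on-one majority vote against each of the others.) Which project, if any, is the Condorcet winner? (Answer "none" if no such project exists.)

Sigma

Check each pair by majority over 7 ballots:
Lambda vs Eta: Lambda is ranked higher on 1 ballot, Eta on 6. Eta wins 6–1.
Lambda vs Sigma: Lambda preferred on 0 ballots; Sigma wins 7–0.
Lambda vs Epsilon: Lambda preferred on 1+1 = 2 ballots; Epsilon wins 5–2.
Lambda vs Theta: Lambda preferred on 1+1+3 = 5 ballots; Lambda wins 5–2.
Lambda vs Alpha: Lambda is ranked higher on 1+1 = 2 ballots, Alpha on 5. Alpha wins 5–2.
Eta vs Sigma: 1 to 6, Sigma.
Eta vs Epsilon: 7 to 0, Eta.
Eta vs Theta: Eta preferred on 1+3 = 4 ballots; Eta wins 4–3.
Eta vs Alpha: 2+1+3 = 6 for Eta, 1 for Alpha — Eta by 6–1.
Sigma vs Epsilon: 7 to 0, Sigma.
Sigma vs Theta: 1+2+1+3 = 7 for Sigma, 0 for Theta — Sigma by 7–0.
Sigma vs Alpha: 7 to 0, Sigma.
Epsilon vs Theta: 4 to 3, Epsilon.
Epsilon vs Alpha: 0 to 7, Alpha.
Theta vs Alpha: Theta is ranked higher on 1+2 = 3 ballots, Alpha on 4. Alpha wins 4–3.
Sigma wins every pairwise contest, so Sigma is the Condorcet winner.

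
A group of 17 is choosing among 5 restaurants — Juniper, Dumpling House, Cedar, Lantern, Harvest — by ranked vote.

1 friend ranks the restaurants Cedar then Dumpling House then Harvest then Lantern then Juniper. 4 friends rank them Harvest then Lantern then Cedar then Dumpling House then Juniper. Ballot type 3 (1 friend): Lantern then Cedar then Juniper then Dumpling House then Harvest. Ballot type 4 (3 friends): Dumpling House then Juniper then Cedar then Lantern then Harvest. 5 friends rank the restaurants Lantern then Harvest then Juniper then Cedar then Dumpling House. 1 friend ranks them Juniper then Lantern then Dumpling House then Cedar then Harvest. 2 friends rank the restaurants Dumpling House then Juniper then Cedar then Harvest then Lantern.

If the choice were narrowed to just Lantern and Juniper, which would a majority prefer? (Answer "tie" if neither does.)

Lantern

Ballots ranking Lantern above Juniper: 1 + 4 + 1 + 5 = 11.
Ballots ranking Juniper above Lantern: 17 − 11 = 6.
Lantern wins the head-to-head 11–6.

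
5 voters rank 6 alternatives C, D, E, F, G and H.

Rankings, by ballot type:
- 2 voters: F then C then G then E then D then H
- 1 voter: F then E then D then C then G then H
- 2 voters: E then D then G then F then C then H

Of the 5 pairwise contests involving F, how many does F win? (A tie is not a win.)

5

F against each rival (5 voters):
F vs C: 2+1+2 = 5 for F, 0 for C — F by 5–0.
F vs D: F is ranked higher on 2+1 = 3 ballots, D on 2. F wins 3–2.
F vs E: 3 to 2, F.
F–G: F 3–2.
F vs H: F is ranked higher on 2+1+2 = 5 ballots, H on 0. F wins 5–0.
F beats C, D, E, G, H — 5 pairwise wins.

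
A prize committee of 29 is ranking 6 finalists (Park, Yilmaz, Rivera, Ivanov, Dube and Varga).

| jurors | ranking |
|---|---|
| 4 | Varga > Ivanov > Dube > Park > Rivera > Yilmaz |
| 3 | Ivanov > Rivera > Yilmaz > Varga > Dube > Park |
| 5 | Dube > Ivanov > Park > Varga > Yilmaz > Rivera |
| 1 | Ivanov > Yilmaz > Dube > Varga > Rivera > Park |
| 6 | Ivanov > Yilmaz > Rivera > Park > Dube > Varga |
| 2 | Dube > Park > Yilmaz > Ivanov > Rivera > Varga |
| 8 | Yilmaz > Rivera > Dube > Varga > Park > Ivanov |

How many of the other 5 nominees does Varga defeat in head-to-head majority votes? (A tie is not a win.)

Varga against each rival (29 jurors):
Varga vs Park: 4+3+1+8 = 16 for Varga, 13 for Park — Varga by 16–13.
Varga vs Yilmaz: 4+5 = 9 for Varga, 20 for Yilmaz — Yilmaz by 20–9.
Varga vs Rivera: Varga preferred on 4+5+1 = 10 ballots; Rivera wins 19–10.
Varga vs Ivanov: Ivanov wins 17–12.
Varga vs Dube: 4+3 = 7 for Varga, 22 for Dube — Dube by 22–7.
Varga beats Park; loses to Yilmaz, Rivera, Ivanov, Dube — 1 pairwise win.

1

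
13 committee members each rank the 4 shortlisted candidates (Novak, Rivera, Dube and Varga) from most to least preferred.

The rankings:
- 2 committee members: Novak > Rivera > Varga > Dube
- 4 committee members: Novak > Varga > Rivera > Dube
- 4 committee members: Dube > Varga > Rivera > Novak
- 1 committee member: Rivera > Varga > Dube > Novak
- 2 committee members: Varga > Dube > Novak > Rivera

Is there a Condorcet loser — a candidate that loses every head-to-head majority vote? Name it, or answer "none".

none

Head-to-head results (13 committee members):
Novak vs Rivera: 8 to 5, Novak.
Novak vs Dube: Novak is ranked higher on 2+4 = 6 ballots, Dube on 7. Dube wins 7–6.
Novak vs Varga: Varga, 7–6.
Rivera vs Dube: Rivera wins 7–6.
Rivera vs Varga: Rivera is ranked higher on 2+1 = 3 ballots, Varga on 10. Varga wins 10–3.
Dube vs Varga: 4 for Dube, 9 for Varga — Varga by 9–4.
No candidate is winless: Novak beats Rivera; Rivera beats Dube; Dube beats Novak; Varga beats Novak. There is no Condorcet loser.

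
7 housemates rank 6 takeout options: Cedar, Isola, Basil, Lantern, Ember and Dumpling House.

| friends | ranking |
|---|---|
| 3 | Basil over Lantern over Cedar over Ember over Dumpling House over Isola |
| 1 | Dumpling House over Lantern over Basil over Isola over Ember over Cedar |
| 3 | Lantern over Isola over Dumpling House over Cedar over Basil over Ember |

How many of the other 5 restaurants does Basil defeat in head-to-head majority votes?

Basil against each rival (7 friends):
Basil vs Cedar: Basil preferred on 3+1 = 4 ballots; Basil wins 4–3.
Basil vs Isola: Basil is ranked higher on 3+1 = 4 ballots, Isola on 3. Basil wins 4–3.
Basil vs Lantern: 3 to 4, Lantern.
Basil vs Ember: Basil wins 7–0.
Basil–Dumpling House: Dumpling House 4–3.
Basil beats Cedar, Isola, Ember; loses to Lantern, Dumpling House — 3 pairwise wins.

3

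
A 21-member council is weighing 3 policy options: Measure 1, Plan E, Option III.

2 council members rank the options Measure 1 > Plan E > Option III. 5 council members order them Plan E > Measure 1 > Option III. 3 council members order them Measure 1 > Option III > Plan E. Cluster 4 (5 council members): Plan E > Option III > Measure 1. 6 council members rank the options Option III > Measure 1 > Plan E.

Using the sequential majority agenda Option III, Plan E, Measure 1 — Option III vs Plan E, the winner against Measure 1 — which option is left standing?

Measure 1

Round 1: Option III vs Plan E — 9–12, Plan E advances.
Round 2: Plan E vs Measure 1 — 10–11, Measure 1 advances.
The agenda winner is Measure 1.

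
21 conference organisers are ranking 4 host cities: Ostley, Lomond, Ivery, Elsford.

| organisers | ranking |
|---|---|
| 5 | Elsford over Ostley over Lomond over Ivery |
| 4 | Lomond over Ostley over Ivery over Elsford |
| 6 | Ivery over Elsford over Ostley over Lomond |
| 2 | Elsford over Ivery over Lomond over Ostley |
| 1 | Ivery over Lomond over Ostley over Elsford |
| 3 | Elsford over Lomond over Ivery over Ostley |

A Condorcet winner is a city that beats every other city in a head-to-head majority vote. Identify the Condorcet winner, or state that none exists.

none

Check each pair by majority over 21 ballots:
Ostley vs Lomond: Ostley is ranked higher on 5+6 = 11 ballots, Lomond on 10. Ostley wins 11–10.
Ostley vs Ivery: 5+4 = 9 for Ostley, 12 for Ivery — Ivery by 12–9.
Ostley vs Elsford: 4+1 = 5 for Ostley, 16 for Elsford — Elsford by 16–5.
Lomond vs Ivery: 5+4+3 = 12 for Lomond, 9 for Ivery — Lomond by 12–9.
Lomond vs Elsford: Lomond is ranked higher on 4+1 = 5 ballots, Elsford on 16. Elsford wins 16–5.
Ivery vs Elsford: 11 to 10, Ivery.
Each city drops at least one matchup (Ostley loses to Ivery; Lomond loses to Ostley; Ivery loses to Lomond; Elsford loses to Ivery); the cycle Ostley → Lomond → Ivery → Ostley rules out a Condorcet winner.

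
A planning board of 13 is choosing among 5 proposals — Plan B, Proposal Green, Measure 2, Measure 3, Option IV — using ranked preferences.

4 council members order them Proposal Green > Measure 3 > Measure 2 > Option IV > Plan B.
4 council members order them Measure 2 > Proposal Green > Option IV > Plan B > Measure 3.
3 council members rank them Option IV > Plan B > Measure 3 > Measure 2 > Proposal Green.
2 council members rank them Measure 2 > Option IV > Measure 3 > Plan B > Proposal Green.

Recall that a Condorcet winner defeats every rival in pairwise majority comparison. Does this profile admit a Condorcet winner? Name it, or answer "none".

none

Pairwise majorities:
Plan B vs Proposal Green: Proposal Green wins 8–5.
Plan B vs Measure 2: Measure 2, 10–3.
Plan B vs Measure 3: Plan B wins 7–6.
Plan B vs Option IV: Option IV, 13–0.
Proposal Green–Measure 2: Measure 2 9–4.
Proposal Green–Measure 3: Proposal Green 8–5.
Proposal Green vs Option IV: Proposal Green, 8–5.
Measure 2–Measure 3: Measure 3 7–6.
Measure 2 vs Option IV: Measure 2, 10–3.
Measure 3 vs Option IV: 4 for Measure 3, 9 for Option IV — Option IV by 9–4.
No option is unbeaten: Plan B loses to Proposal Green; Proposal Green loses to Measure 2; Measure 2 loses to Measure 3; Measure 3 loses to Plan B; Option IV loses to Proposal Green. In particular Plan B > Measure 3 > Measure 2 > Plan B is a majority cycle — no Condorcet winner exists.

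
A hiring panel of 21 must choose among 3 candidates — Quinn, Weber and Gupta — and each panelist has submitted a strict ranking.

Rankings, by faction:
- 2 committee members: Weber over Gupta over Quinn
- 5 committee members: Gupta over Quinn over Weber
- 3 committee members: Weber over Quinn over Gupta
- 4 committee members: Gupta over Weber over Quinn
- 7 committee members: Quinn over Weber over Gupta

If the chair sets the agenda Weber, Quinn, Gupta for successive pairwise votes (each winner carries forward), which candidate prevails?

Round 1: Weber vs Quinn — 9–12, Quinn advances.
Round 2: Quinn vs Gupta — 10–11, Gupta advances.
The agenda winner is Gupta.

Gupta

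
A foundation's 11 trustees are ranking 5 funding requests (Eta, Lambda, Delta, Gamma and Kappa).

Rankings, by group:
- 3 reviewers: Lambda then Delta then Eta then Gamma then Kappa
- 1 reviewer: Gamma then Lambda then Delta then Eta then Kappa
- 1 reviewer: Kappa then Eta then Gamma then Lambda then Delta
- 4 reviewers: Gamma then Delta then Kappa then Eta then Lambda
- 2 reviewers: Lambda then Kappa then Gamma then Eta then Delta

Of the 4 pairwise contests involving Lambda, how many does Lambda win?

3

Lambda against each rival (11 reviewers):
Lambda vs Eta: 6 to 5, Lambda.
Lambda–Delta: Lambda 7–4.
Lambda vs Gamma: 3+2 = 5 for Lambda, 6 for Gamma — Gamma by 6–5.
Lambda vs Kappa: Lambda is ranked higher on 3+1+2 = 6 ballots, Kappa on 5. Lambda wins 6–5.
Lambda beats Eta, Delta, Kappa; loses to Gamma — 3 pairwise wins.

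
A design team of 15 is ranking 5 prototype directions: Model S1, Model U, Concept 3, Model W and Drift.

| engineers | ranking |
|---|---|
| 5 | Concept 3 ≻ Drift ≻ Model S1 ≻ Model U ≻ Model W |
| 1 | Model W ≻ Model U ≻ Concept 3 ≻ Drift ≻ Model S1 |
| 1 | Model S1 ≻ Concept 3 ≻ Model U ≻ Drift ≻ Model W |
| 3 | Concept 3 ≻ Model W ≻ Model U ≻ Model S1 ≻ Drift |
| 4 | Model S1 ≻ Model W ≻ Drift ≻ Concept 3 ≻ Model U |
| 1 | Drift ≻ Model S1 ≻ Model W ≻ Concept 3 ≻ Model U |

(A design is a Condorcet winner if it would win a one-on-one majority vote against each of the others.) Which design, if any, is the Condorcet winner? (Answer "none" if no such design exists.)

Head-to-head results (15 engineers):
Model S1 vs Model U: Model S1, 11–4.
Model S1 vs Concept 3: Concept 3 wins 9–6.
Model S1 vs Model W: Model S1 preferred on 5+1+4+1 = 11 ballots; Model S1 wins 11–4.
Model S1 vs Drift: Model S1, 8–7.
Model U vs Concept 3: Concept 3, 14–1.
Model U vs Model W: Model U preferred on 5+1 = 6 ballots; Model W wins 9–6.
Model U–Drift: Drift 10–5.
Concept 3 vs Model W: 9 to 6, Concept 3.
Concept 3–Drift: Concept 3 10–5.
Model W–Drift: Model W 8–7.
Only Concept 3 has no losses; Concept 3 is the Condorcet winner.

Concept 3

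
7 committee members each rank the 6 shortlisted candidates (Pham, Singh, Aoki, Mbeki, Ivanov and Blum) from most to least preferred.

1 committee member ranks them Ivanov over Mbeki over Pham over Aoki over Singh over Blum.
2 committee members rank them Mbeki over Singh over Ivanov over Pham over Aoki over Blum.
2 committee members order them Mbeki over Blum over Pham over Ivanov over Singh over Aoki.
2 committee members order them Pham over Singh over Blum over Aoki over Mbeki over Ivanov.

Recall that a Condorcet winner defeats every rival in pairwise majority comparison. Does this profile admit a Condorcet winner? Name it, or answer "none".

Mbeki

Head-to-head results (7 committee members):
Pham vs Singh: Pham wins 5–2.
Pham vs Aoki: Pham, 7–0.
Pham vs Mbeki: Mbeki wins 5–2.
Pham–Ivanov: Pham 4–3.
Pham vs Blum: Pham wins 5–2.
Singh vs Aoki: Singh, 6–1.
Singh vs Mbeki: Mbeki, 5–2.
Singh vs Ivanov: Singh wins 4–3.
Singh vs Blum: Singh wins 5–2.
Aoki–Mbeki: Mbeki 5–2.
Aoki vs Ivanov: Ivanov, 5–2.
Aoki vs Blum: Blum, 4–3.
Mbeki vs Ivanov: Mbeki wins 6–1.
Mbeki vs Blum: Mbeki, 5–2.
Ivanov vs Blum: Blum wins 4–3.
Mbeki defeats every rival head-to-head and is the Condorcet winner.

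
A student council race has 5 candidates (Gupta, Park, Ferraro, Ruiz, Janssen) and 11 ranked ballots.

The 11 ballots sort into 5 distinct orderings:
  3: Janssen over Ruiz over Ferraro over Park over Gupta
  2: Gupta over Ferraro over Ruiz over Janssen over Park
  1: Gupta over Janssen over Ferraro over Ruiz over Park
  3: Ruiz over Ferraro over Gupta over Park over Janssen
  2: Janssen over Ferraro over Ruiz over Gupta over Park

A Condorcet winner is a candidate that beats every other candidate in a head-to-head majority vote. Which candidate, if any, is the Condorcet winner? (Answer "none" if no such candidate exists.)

Pairwise majorities:
Gupta vs Park: 2+1+3+2 = 8 for Gupta, 3 for Park — Gupta by 8–3.
Gupta vs Ferraro: 3 to 8, Ferraro.
Gupta vs Ruiz: Gupta is ranked higher on 2+1 = 3 ballots, Ruiz on 8. Ruiz wins 8–3.
Gupta vs Janssen: Gupta preferred on 2+1+3 = 6 ballots; Gupta wins 6–5.
Park vs Ferraro: Park preferred on 0 ballots; Ferraro wins 11–0.
Park vs Ruiz: 0 to 11, Ruiz.
Park vs Janssen: 3 for Park, 8 for Janssen — Janssen by 8–3.
Ferraro vs Ruiz: Ferraro preferred on 2+1+2 = 5 ballots; Ruiz wins 6–5.
Ferraro vs Janssen: 5 to 6, Janssen.
Ruiz vs Janssen: 5 to 6, Janssen.
Each candidate drops at least one matchup (Gupta loses to Ferraro; Park loses to Gupta; Ferraro loses to Ruiz; Ruiz loses to Janssen; Janssen loses to Gupta); the cycle Gupta > Janssen > Ferraro > Gupta rules out a Condorcet winner.

none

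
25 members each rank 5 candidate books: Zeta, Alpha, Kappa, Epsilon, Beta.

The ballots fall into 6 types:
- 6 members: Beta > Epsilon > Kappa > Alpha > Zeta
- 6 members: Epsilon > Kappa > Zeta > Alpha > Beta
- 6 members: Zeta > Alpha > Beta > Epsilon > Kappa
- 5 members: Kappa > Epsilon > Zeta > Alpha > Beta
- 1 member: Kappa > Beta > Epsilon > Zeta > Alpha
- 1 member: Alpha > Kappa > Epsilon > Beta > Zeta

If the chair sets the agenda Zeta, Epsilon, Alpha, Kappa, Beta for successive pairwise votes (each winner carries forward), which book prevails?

Beta

Round 1: Zeta vs Epsilon — 6–19, Epsilon advances.
Round 2: Epsilon vs Alpha — 18–7, Epsilon advances.
Round 3: Epsilon vs Kappa — 18–7, Epsilon advances.
Round 4: Epsilon vs Beta — 12–13, Beta advances.
Beta survives the agenda.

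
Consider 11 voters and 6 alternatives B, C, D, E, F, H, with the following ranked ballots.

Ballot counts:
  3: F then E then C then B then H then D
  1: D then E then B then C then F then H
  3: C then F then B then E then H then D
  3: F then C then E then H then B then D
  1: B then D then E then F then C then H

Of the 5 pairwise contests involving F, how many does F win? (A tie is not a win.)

F against each rival (11 voters):
F vs B: F preferred on 3+3+3 = 9 ballots; F wins 9–2.
F vs C: F wins 7–4.
F–D: F 9–2.
F vs E: 3+3+3 = 9 for F, 2 for E — F by 9–2.
F vs H: 11 to 0, F.
F beats B, C, D, E, H — 5 pairwise wins.

5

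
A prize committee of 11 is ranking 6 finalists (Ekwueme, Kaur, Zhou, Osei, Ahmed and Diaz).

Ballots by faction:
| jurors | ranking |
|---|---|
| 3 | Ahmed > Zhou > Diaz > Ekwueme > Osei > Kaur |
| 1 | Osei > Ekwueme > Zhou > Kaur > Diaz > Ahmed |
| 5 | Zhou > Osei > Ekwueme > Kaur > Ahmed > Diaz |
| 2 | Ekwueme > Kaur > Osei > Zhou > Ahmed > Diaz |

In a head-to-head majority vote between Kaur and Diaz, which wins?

Kaur

Ballots ranking Kaur above Diaz: 1 + 5 + 2 = 8.
Ballots ranking Diaz above Kaur: 11 − 8 = 3.
Kaur wins the head-to-head 8–3.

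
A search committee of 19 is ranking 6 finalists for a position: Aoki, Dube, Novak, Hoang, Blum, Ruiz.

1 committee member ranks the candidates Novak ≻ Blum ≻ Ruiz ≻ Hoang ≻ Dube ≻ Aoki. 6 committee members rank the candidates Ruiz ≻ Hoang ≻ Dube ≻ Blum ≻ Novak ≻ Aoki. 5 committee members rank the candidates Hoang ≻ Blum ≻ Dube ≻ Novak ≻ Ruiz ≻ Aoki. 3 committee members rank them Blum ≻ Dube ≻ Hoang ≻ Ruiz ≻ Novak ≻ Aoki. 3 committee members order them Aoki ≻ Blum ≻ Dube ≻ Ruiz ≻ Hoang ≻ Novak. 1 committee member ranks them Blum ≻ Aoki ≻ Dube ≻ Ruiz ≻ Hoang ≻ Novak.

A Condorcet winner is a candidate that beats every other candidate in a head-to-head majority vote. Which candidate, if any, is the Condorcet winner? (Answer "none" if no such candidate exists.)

Pairwise majorities:
Aoki–Dube: Dube 15–4.
Aoki vs Novak: Novak wins 15–4.
Aoki vs Hoang: Hoang, 15–4.
Aoki vs Blum: Blum wins 16–3.
Aoki vs Ruiz: Ruiz, 15–4.
Dube vs Novak: 18 to 1, Dube.
Dube vs Hoang: Hoang wins 12–7.
Dube vs Blum: Blum, 13–6.
Dube vs Ruiz: Dube, 12–7.
Novak vs Hoang: Hoang, 18–1.
Novak–Blum: Blum 18–1.
Novak vs Ruiz: 1+5 = 6 for Novak, 13 for Ruiz — Ruiz by 13–6.
Hoang vs Blum: Hoang is ranked higher on 6+5 = 11 ballots, Blum on 8. Hoang wins 11–8.
Hoang vs Ruiz: Hoang preferred on 5+3 = 8 ballots; Ruiz wins 11–8.
Blum vs Ruiz: Blum is ranked higher on 1+5+3+3+1 = 13 ballots, Ruiz on 6. Blum wins 13–6.
Each candidate drops at least one matchup (Aoki loses to Dube; Dube loses to Hoang; Novak loses to Dube; Hoang loses to Ruiz; Blum loses to Hoang; Ruiz loses to Dube); the cycle Dube beats Ruiz beats Hoang beats Dube rules out a Condorcet winner.

none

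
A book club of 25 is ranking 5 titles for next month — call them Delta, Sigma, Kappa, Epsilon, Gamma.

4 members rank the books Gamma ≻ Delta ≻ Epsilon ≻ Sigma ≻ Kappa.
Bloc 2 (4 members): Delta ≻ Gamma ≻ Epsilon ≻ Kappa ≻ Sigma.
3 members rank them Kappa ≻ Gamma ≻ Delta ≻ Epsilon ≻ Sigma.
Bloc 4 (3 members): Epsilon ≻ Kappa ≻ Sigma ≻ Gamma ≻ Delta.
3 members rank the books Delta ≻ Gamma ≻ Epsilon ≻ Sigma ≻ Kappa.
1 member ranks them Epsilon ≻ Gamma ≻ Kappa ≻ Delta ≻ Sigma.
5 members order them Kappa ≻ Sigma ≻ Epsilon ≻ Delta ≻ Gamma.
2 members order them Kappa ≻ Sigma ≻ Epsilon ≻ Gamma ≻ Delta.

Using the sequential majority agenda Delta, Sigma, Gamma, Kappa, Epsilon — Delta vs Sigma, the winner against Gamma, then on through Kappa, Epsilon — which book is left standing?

Round 1: Delta vs Sigma — 15–10, Delta advances.
Round 2: Delta vs Gamma — 12–13, Gamma advances.
Round 3: Gamma vs Kappa — 12–13, Kappa advances.
Round 4: Kappa vs Epsilon — 10–15, Epsilon advances.
Epsilon survives the agenda.

Epsilon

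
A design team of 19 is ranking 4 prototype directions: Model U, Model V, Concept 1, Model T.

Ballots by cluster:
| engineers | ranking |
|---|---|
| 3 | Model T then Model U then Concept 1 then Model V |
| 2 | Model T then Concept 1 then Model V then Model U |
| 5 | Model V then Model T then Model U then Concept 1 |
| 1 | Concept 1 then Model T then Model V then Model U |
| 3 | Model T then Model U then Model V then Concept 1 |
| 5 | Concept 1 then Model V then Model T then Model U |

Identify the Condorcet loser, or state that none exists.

Head-to-head results (19 engineers):
Model U vs Model V: Model V, 13–6.
Model U vs Concept 1: Model U wins 11–8.
Model U vs Model T: Model U is ranked higher on 0 ballots, Model T on 19. Model T wins 19–0.
Model V vs Concept 1: 5+3 = 8 for Model V, 11 for Concept 1 — Concept 1 by 11–8.
Model V vs Model T: Model V preferred on 5+5 = 10 ballots; Model V wins 10–9.
Concept 1 vs Model T: Model T, 13–6.
Each design has at least one pairwise win (Model U beats Concept 1; Model V beats Model U; Concept 1 beats Model V; Model T beats Model U) — no Condorcet loser.

none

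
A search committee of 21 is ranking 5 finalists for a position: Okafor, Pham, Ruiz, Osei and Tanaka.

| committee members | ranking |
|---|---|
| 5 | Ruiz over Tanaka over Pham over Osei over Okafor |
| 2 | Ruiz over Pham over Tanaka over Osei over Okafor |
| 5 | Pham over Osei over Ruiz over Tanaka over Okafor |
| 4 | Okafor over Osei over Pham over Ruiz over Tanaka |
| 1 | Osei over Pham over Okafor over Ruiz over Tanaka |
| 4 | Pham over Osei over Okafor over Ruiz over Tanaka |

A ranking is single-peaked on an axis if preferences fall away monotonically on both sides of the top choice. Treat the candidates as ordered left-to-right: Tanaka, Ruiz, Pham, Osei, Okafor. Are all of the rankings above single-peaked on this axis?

yes

Axis positions: Tanaka=1, Ruiz=2, Pham=3, Osei=4, Okafor=5.
Cluster 1 (peak Ruiz at position 2): ranking walks positions 2-1-3-4-5, expanding outward from the peak — single-peaked.
Cluster 2 (peak Ruiz at position 2): ranking walks positions 2-3-1-4-5, expanding outward from the peak — single-peaked.
Cluster 3 (peak Pham at position 3): ranking walks positions 3-4-2-1-5, expanding outward from the peak — single-peaked.
Cluster 4 (peak Okafor at position 5): ranking walks positions 5-4-3-2-1, expanding outward from the peak — single-peaked.
Cluster 5 (peak Osei at position 4): ranking walks positions 4-3-5-2-1, expanding outward from the peak — single-peaked.
Cluster 6 (peak Pham at position 3): ranking walks positions 3-4-5-2-1, expanding outward from the peak — single-peaked.
Every ranking is single-peaked on this axis.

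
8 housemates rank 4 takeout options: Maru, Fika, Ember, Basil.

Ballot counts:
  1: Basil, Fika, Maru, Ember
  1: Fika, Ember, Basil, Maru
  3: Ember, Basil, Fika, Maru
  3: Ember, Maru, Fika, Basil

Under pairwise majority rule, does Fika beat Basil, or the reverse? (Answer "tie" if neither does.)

tie

Ballots ranking Fika above Basil: 1 + 3 = 4.
Ballots ranking Basil above Fika: 8 − 4 = 4.
4–4: the pair ties.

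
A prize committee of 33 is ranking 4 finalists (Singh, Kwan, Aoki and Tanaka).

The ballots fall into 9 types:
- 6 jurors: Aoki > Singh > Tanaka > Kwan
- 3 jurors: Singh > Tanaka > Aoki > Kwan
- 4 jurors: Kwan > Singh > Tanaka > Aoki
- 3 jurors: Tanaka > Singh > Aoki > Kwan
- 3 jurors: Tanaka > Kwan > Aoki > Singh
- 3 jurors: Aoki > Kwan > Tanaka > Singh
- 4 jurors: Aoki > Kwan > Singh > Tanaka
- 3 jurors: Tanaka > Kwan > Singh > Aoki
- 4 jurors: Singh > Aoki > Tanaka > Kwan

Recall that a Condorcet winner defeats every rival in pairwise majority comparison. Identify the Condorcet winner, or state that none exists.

none

Head-to-head results (33 jurors):
Singh vs Kwan: Kwan, 17–16.
Singh vs Aoki: Singh, 17–16.
Singh vs Tanaka: Singh, 21–12.
Kwan vs Aoki: Aoki, 23–10.
Kwan–Tanaka: Tanaka 22–11.
Aoki–Tanaka: Aoki 17–16.
No nominee is unbeaten: Singh loses to Kwan; Kwan loses to Aoki; Aoki loses to Singh; Tanaka loses to Singh. In particular Singh > Aoki > Kwan > Singh is a majority cycle — no Condorcet winner exists.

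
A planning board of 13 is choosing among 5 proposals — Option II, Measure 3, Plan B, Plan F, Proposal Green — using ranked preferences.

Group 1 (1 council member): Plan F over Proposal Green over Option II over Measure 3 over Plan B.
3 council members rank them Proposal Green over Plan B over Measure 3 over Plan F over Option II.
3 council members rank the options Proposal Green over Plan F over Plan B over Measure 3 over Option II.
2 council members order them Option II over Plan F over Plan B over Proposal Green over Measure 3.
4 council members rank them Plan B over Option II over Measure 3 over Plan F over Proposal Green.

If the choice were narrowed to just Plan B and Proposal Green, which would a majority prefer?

Ballots ranking Plan B above Proposal Green: 2 + 4 = 6.
Ballots ranking Proposal Green above Plan B: 13 − 6 = 7.
Proposal Green wins the head-to-head 7–6.

Proposal Green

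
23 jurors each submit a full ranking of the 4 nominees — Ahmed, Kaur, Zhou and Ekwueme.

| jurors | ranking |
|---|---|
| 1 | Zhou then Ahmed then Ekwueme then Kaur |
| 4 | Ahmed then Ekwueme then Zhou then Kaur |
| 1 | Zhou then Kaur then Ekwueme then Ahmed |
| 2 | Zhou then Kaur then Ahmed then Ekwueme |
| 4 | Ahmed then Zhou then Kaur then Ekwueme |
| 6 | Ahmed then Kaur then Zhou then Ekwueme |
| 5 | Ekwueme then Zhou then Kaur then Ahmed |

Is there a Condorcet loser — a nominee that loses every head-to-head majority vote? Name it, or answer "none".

Head-to-head results (23 jurors):
Ahmed vs Kaur: Ahmed preferred on 1+4+4+6 = 15 ballots; Ahmed wins 15–8.
Ahmed vs Zhou: Ahmed is ranked higher on 4+4+6 = 14 ballots, Zhou on 9. Ahmed wins 14–9.
Ahmed vs Ekwueme: 1+4+2+4+6 = 17 for Ahmed, 6 for Ekwueme — Ahmed by 17–6.
Kaur vs Zhou: Zhou, 17–6.
Kaur vs Ekwueme: Kaur preferred on 1+2+4+6 = 13 ballots; Kaur wins 13–10.
Zhou vs Ekwueme: 1+1+2+4+6 = 14 for Zhou, 9 for Ekwueme — Zhou by 14–9.
Ekwueme loses to every other nominee — it is the Condorcet loser.

Ekwueme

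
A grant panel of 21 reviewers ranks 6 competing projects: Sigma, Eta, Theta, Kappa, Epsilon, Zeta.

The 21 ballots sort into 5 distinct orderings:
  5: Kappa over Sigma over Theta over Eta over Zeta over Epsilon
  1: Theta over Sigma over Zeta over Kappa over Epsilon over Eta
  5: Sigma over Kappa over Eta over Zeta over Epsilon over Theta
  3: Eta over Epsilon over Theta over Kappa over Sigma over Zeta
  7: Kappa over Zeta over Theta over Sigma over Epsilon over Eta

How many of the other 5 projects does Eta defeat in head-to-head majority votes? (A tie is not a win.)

2

Eta against each rival (21 reviewers):
Eta vs Sigma: Sigma wins 18–3.
Eta–Theta: Theta 13–8.
Eta vs Kappa: Kappa wins 18–3.
Eta vs Epsilon: 5+5+3 = 13 for Eta, 8 for Epsilon — Eta by 13–8.
Eta vs Zeta: 13 to 8, Eta.
Eta beats Epsilon, Zeta; loses to Sigma, Theta, Kappa — 2 pairwise wins.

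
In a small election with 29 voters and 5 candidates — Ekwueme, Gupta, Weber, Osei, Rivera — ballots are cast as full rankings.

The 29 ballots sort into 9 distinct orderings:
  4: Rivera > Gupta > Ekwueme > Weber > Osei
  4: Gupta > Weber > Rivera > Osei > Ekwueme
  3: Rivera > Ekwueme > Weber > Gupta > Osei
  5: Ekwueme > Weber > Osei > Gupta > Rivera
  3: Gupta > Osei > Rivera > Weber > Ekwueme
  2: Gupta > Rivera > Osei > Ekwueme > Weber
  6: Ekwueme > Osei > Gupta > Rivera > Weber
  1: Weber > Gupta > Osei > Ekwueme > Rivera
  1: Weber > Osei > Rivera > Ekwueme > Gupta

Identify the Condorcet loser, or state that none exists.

Pairwise majorities:
Ekwueme–Gupta: Ekwueme 15–14.
Ekwueme–Weber: Ekwueme 20–9.
Ekwueme vs Osei: Ekwueme preferred on 4+3+5+6 = 18 ballots; Ekwueme wins 18–11.
Ekwueme vs Rivera: Ekwueme is ranked higher on 5+6+1 = 12 ballots, Rivera on 17. Rivera wins 17–12.
Gupta vs Weber: Gupta preferred on 4+4+3+2+6 = 19 ballots; Gupta wins 19–10.
Gupta–Osei: Gupta 17–12.
Gupta vs Rivera: Gupta preferred on 4+5+3+2+6+1 = 21 ballots; Gupta wins 21–8.
Weber vs Osei: Weber is ranked higher on 4+4+3+5+1+1 = 18 ballots, Osei on 11. Weber wins 18–11.
Weber vs Rivera: Weber is ranked higher on 4+5+1+1 = 11 ballots, Rivera on 18. Rivera wins 18–11.
Osei–Rivera: Osei 16–13.
Each candidate has at least one pairwise win (Ekwueme beats Gupta; Gupta beats Weber; Weber beats Osei; Osei beats Rivera; Rivera beats Ekwueme) — no Condorcet loser.

none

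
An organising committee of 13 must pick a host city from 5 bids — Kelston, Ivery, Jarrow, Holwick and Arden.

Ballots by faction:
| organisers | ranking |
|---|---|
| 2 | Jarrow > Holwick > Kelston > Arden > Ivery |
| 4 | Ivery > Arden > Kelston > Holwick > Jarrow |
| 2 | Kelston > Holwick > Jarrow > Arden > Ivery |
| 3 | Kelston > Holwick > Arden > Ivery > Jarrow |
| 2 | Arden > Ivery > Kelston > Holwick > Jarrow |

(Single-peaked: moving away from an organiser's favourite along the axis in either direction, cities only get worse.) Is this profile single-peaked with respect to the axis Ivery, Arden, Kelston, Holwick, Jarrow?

Axis positions: Ivery=1, Arden=2, Kelston=3, Holwick=4, Jarrow=5.
Faction 1 (peak Jarrow at position 5): ranking walks positions 5-4-3-2-1, expanding outward from the peak — single-peaked.
Faction 2 (peak Ivery at position 1): ranking walks positions 1-2-3-4-5, expanding outward from the peak — single-peaked.
Faction 3 (peak Kelston at position 3): ranking walks positions 3-4-5-2-1, expanding outward from the peak — single-peaked.
Faction 4 (peak Kelston at position 3): ranking walks positions 3-4-2-1-5, expanding outward from the peak — single-peaked.
Faction 5 (peak Arden at position 2): ranking walks positions 2-1-3-4-5, expanding outward from the peak — single-peaked.
Every ranking is single-peaked on this axis.

yes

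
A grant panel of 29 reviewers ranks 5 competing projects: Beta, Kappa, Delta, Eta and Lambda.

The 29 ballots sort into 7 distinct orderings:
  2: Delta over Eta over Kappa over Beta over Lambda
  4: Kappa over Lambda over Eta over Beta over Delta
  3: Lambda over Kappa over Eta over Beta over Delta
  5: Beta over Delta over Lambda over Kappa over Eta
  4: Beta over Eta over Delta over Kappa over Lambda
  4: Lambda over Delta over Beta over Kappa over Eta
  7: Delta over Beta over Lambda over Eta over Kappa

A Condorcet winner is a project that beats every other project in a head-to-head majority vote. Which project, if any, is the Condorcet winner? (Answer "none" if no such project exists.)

Beta

Pairwise majorities:
Beta vs Kappa: 5+4+4+7 = 20 for Beta, 9 for Kappa — Beta by 20–9.
Beta–Delta: Beta 16–13.
Beta vs Eta: Beta wins 20–9.
Beta vs Lambda: Beta is ranked higher on 2+5+4+7 = 18 ballots, Lambda on 11. Beta wins 18–11.
Kappa vs Delta: Delta wins 22–7.
Kappa vs Eta: Kappa wins 16–13.
Kappa vs Lambda: 10 to 19, Lambda.
Delta vs Eta: Delta is ranked higher on 2+5+4+7 = 18 ballots, Eta on 11. Delta wins 18–11.
Delta vs Lambda: 18 to 11, Delta.
Eta vs Lambda: Lambda wins 23–6.
Beta defeats every rival head-to-head and is the Condorcet winner.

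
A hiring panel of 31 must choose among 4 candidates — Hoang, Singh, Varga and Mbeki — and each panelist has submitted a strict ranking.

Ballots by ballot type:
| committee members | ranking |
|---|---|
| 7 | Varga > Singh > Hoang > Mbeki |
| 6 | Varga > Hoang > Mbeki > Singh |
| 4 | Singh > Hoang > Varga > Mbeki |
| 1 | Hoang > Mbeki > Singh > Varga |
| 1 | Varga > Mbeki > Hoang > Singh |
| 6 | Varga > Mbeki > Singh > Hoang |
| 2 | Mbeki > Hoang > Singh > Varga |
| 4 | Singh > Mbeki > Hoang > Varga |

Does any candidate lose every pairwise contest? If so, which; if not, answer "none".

Head-to-head results (31 committee members):
Hoang–Singh: Singh 21–10.
Hoang vs Varga: Varga, 20–11.
Hoang–Mbeki: Hoang 18–13.
Singh vs Varga: 11 to 20, Varga.
Singh vs Mbeki: Singh is ranked higher on 7+4+4 = 15 ballots, Mbeki on 16. Mbeki wins 16–15.
Varga vs Mbeki: Varga wins 24–7.
No candidate is winless: Hoang beats Mbeki; Singh beats Hoang; Varga beats Hoang; Mbeki beats Singh. There is no Condorcet loser.

none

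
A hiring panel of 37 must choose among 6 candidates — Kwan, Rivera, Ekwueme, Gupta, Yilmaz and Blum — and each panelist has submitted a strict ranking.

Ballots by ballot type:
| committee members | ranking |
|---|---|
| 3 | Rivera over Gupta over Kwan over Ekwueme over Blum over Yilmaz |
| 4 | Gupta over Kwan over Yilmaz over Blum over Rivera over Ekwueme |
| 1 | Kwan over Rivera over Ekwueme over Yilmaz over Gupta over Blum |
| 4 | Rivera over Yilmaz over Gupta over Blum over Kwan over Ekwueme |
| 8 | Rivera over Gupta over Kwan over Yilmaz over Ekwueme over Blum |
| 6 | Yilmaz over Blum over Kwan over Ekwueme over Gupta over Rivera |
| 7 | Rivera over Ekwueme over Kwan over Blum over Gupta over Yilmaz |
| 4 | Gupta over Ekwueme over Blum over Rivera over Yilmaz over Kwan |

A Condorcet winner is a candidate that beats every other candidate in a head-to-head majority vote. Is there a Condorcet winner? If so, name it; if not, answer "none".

Head-to-head results (37 committee members):
Kwan vs Rivera: Kwan preferred on 4+1+6 = 11 ballots; Rivera wins 26–11.
Kwan vs Ekwueme: 3+4+1+4+8+6 = 26 for Kwan, 11 for Ekwueme — Kwan by 26–11.
Kwan vs Gupta: Kwan is ranked higher on 1+6+7 = 14 ballots, Gupta on 23. Gupta wins 23–14.
Kwan vs Yilmaz: 23 to 14, Kwan.
Kwan vs Blum: Kwan preferred on 3+4+1+8+7 = 23 ballots; Kwan wins 23–14.
Rivera vs Ekwueme: 3+4+1+4+8+7 = 27 for Rivera, 10 for Ekwueme — Rivera by 27–10.
Rivera vs Gupta: 23 to 14, Rivera.
Rivera vs Yilmaz: Rivera preferred on 3+1+4+8+7+4 = 27 ballots; Rivera wins 27–10.
Rivera vs Blum: 3+1+4+8+7 = 23 for Rivera, 14 for Blum — Rivera by 23–14.
Ekwueme vs Gupta: Ekwueme is ranked higher on 1+6+7 = 14 ballots, Gupta on 23. Gupta wins 23–14.
Ekwueme vs Yilmaz: 15 to 22, Yilmaz.
Ekwueme vs Blum: Ekwueme is ranked higher on 3+1+8+7+4 = 23 ballots, Blum on 14. Ekwueme wins 23–14.
Gupta vs Yilmaz: 3+4+8+7+4 = 26 for Gupta, 11 for Yilmaz — Gupta by 26–11.
Gupta vs Blum: Gupta preferred on 3+4+1+4+8+4 = 24 ballots; Gupta wins 24–13.
Yilmaz vs Blum: Yilmaz is ranked higher on 4+1+4+8+6 = 23 ballots, Blum on 14. Yilmaz wins 23–14.
Only Rivera has no losses; Rivera is the Condorcet winner.

Rivera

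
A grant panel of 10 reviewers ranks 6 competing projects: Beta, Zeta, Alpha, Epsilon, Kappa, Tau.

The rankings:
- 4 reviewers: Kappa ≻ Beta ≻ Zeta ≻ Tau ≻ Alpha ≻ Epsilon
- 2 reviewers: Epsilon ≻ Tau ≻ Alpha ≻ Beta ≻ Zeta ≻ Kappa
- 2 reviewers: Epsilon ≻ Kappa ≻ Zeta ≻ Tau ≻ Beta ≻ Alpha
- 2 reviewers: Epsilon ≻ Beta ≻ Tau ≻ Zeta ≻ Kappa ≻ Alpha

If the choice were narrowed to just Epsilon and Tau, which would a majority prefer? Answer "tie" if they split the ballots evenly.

Ballots ranking Epsilon above Tau: 2 + 2 + 2 = 6.
Ballots ranking Tau above Epsilon: 10 − 6 = 4.
Epsilon wins the head-to-head 6–4.

Epsilon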